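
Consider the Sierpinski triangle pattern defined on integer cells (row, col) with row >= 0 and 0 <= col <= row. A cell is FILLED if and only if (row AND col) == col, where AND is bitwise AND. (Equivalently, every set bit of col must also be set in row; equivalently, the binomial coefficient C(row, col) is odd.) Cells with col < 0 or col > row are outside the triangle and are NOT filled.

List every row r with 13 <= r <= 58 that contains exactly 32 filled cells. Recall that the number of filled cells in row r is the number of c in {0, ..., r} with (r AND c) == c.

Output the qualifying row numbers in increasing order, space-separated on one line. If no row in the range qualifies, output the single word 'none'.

Answer: 31 47 55

Derivation:
Row r has 2^popcount(r) filled cells, so we need popcount(r) = log2(32) = 5.
Scan r = 13..58 and keep those with exactly 5 one-bits:
r=13=1101 popcount=3 -> skip
r=14=1110 popcount=3 -> skip
r=15=1111 popcount=4 -> skip
r=16=10000 popcount=1 -> skip
r=17=10001 popcount=2 -> skip
r=18=10010 popcount=2 -> skip
r=19=10011 popcount=3 -> skip
r=20=10100 popcount=2 -> skip
r=21=10101 popcount=3 -> skip
r=22=10110 popcount=3 -> skip
r=23=10111 popcount=4 -> skip
r=24=11000 popcount=2 -> skip
r=25=11001 popcount=3 -> skip
r=26=11010 popcount=3 -> skip
r=27=11011 popcount=4 -> skip
r=28=11100 popcount=3 -> skip
r=29=11101 popcount=4 -> skip
r=30=11110 popcount=4 -> skip
r=31=11111 popcount=5 -> KEEP
r=32=100000 popcount=1 -> skip
r=33=100001 popcount=2 -> skip
r=34=100010 popcount=2 -> skip
r=35=100011 popcount=3 -> skip
r=36=100100 popcount=2 -> skip
r=37=100101 popcount=3 -> skip
r=38=100110 popcount=3 -> skip
r=39=100111 popcount=4 -> skip
r=40=101000 popcount=2 -> skip
r=41=101001 popcount=3 -> skip
r=42=101010 popcount=3 -> skip
r=43=101011 popcount=4 -> skip
r=44=101100 popcount=3 -> skip
r=45=101101 popcount=4 -> skip
r=46=101110 popcount=4 -> skip
r=47=101111 popcount=5 -> KEEP
r=48=110000 popcount=2 -> skip
r=49=110001 popcount=3 -> skip
r=50=110010 popcount=3 -> skip
r=51=110011 popcount=4 -> skip
r=52=110100 popcount=3 -> skip
r=53=110101 popcount=4 -> skip
r=54=110110 popcount=4 -> skip
r=55=110111 popcount=5 -> KEEP
r=56=111000 popcount=3 -> skip
r=57=111001 popcount=4 -> skip
r=58=111010 popcount=4 -> skip
Kept rows: 31 47 55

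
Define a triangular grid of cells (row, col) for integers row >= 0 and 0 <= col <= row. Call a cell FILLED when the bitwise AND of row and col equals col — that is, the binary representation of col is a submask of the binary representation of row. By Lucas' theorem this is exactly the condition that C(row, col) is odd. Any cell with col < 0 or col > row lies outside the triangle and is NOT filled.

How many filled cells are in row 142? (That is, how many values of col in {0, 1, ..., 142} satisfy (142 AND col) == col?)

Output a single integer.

Answer: 16

Derivation:
142 in binary = 10001110
popcount(142) = number of 1-bits in 10001110 = 4
A col c satisfies (142 AND c) == c iff every set bit of c is also set in 142; each of the 4 set bits of 142 can independently be on or off in c.
count = 2^4 = 16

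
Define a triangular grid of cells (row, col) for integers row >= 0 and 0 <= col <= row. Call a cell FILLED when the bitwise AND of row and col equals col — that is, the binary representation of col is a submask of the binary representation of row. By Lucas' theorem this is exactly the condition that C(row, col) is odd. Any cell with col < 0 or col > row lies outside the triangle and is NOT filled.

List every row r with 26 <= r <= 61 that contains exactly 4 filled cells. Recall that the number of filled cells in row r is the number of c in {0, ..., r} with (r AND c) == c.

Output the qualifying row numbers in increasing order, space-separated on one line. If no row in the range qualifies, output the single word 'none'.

Row r has 2^popcount(r) filled cells, so we need popcount(r) = log2(4) = 2.
Scan r = 26..61 and keep those with exactly 2 one-bits:
r=26=11010 popcount=3 -> skip
r=27=11011 popcount=4 -> skip
r=28=11100 popcount=3 -> skip
r=29=11101 popcount=4 -> skip
r=30=11110 popcount=4 -> skip
r=31=11111 popcount=5 -> skip
r=32=100000 popcount=1 -> skip
r=33=100001 popcount=2 -> KEEP
r=34=100010 popcount=2 -> KEEP
r=35=100011 popcount=3 -> skip
r=36=100100 popcount=2 -> KEEP
r=37=100101 popcount=3 -> skip
r=38=100110 popcount=3 -> skip
r=39=100111 popcount=4 -> skip
r=40=101000 popcount=2 -> KEEP
r=41=101001 popcount=3 -> skip
r=42=101010 popcount=3 -> skip
r=43=101011 popcount=4 -> skip
r=44=101100 popcount=3 -> skip
r=45=101101 popcount=4 -> skip
r=46=101110 popcount=4 -> skip
r=47=101111 popcount=5 -> skip
r=48=110000 popcount=2 -> KEEP
r=49=110001 popcount=3 -> skip
r=50=110010 popcount=3 -> skip
r=51=110011 popcount=4 -> skip
r=52=110100 popcount=3 -> skip
r=53=110101 popcount=4 -> skip
r=54=110110 popcount=4 -> skip
r=55=110111 popcount=5 -> skip
r=56=111000 popcount=3 -> skip
r=57=111001 popcount=4 -> skip
r=58=111010 popcount=4 -> skip
r=59=111011 popcount=5 -> skip
r=60=111100 popcount=4 -> skip
r=61=111101 popcount=5 -> skip
Kept rows: 33 34 36 40 48

Answer: 33 34 36 40 48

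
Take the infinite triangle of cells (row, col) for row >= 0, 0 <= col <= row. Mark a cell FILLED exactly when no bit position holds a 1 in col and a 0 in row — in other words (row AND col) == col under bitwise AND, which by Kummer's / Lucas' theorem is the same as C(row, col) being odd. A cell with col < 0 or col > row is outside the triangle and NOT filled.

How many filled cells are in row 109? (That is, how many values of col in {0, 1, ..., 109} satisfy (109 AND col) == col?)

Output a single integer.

Answer: 32

Derivation:
109 in binary = 1101101
popcount(109) = number of 1-bits in 1101101 = 5
A col c satisfies (109 AND c) == c iff every set bit of c is also set in 109; each of the 5 set bits of 109 can independently be on or off in c.
count = 2^5 = 32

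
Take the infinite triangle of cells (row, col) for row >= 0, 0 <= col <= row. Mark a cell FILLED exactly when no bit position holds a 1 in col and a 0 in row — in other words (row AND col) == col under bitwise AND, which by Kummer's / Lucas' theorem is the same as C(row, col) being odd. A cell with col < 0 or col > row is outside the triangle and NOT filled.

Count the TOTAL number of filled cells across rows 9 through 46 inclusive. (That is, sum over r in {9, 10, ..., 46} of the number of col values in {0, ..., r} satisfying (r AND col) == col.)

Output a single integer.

r9=1001 pc2: +4 =4
r10=1010 pc2: +4 =8
r11=1011 pc3: +8 =16
r12=1100 pc2: +4 =20
r13=1101 pc3: +8 =28
r14=1110 pc3: +8 =36
r15=1111 pc4: +16 =52
r16=10000 pc1: +2 =54
r17=10001 pc2: +4 =58
r18=10010 pc2: +4 =62
r19=10011 pc3: +8 =70
r20=10100 pc2: +4 =74
r21=10101 pc3: +8 =82
r22=10110 pc3: +8 =90
r23=10111 pc4: +16 =106
r24=11000 pc2: +4 =110
r25=11001 pc3: +8 =118
r26=11010 pc3: +8 =126
r27=11011 pc4: +16 =142
r28=11100 pc3: +8 =150
r29=11101 pc4: +16 =166
r30=11110 pc4: +16 =182
r31=11111 pc5: +32 =214
r32=100000 pc1: +2 =216
r33=100001 pc2: +4 =220
r34=100010 pc2: +4 =224
r35=100011 pc3: +8 =232
r36=100100 pc2: +4 =236
r37=100101 pc3: +8 =244
r38=100110 pc3: +8 =252
r39=100111 pc4: +16 =268
r40=101000 pc2: +4 =272
r41=101001 pc3: +8 =280
r42=101010 pc3: +8 =288
r43=101011 pc4: +16 =304
r44=101100 pc3: +8 =312
r45=101101 pc4: +16 =328
r46=101110 pc4: +16 =344

Answer: 344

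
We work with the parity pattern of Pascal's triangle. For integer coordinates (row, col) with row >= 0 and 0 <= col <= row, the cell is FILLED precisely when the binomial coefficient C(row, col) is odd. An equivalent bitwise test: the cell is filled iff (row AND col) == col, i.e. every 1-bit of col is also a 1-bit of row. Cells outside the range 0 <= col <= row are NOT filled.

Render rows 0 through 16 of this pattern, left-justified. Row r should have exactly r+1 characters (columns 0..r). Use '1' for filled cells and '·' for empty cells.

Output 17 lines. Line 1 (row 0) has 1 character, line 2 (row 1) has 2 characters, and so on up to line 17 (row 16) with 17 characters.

Answer: 1
11
1·1
1111
1···1
11··11
1·1·1·1
11111111
1·······1
11······11
1·1·····1·1
1111····1111
1···1···1···1
11··11··11··11
1·1·1·1·1·1·1·1
1111111111111111
1···············1

Derivation:
r0=0: 1
r1=1: 11
r2=10: 1·1
r3=11: 1111
r4=100: 1···1
r5=101: 11··11
r6=110: 1·1·1·1
r7=111: 11111111
r8=1000: 1·······1
r9=1001: 11······11
r10=1010: 1·1·····1·1
r11=1011: 1111····1111
r12=1100: 1···1···1···1
r13=1101: 11··11··11··11
r14=1110: 1·1·1·1·1·1·1·1
r15=1111: 1111111111111111
r16=10000: 1···············1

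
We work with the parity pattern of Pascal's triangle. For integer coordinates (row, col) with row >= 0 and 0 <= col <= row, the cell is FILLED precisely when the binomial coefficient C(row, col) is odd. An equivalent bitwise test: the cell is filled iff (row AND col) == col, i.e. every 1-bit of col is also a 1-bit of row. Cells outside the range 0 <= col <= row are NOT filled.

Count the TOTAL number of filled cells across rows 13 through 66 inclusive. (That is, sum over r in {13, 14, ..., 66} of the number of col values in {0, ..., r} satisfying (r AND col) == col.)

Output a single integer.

Answer: 690

Derivation:
r13=1101 pc3: +8 =8
r14=1110 pc3: +8 =16
r15=1111 pc4: +16 =32
r16=10000 pc1: +2 =34
r17=10001 pc2: +4 =38
r18=10010 pc2: +4 =42
r19=10011 pc3: +8 =50
r20=10100 pc2: +4 =54
r21=10101 pc3: +8 =62
r22=10110 pc3: +8 =70
r23=10111 pc4: +16 =86
r24=11000 pc2: +4 =90
r25=11001 pc3: +8 =98
r26=11010 pc3: +8 =106
r27=11011 pc4: +16 =122
r28=11100 pc3: +8 =130
r29=11101 pc4: +16 =146
r30=11110 pc4: +16 =162
r31=11111 pc5: +32 =194
r32=100000 pc1: +2 =196
r33=100001 pc2: +4 =200
r34=100010 pc2: +4 =204
r35=100011 pc3: +8 =212
r36=100100 pc2: +4 =216
r37=100101 pc3: +8 =224
r38=100110 pc3: +8 =232
r39=100111 pc4: +16 =248
r40=101000 pc2: +4 =252
r41=101001 pc3: +8 =260
r42=101010 pc3: +8 =268
r43=101011 pc4: +16 =284
r44=101100 pc3: +8 =292
r45=101101 pc4: +16 =308
r46=101110 pc4: +16 =324
r47=101111 pc5: +32 =356
r48=110000 pc2: +4 =360
r49=110001 pc3: +8 =368
r50=110010 pc3: +8 =376
r51=110011 pc4: +16 =392
r52=110100 pc3: +8 =400
r53=110101 pc4: +16 =416
r54=110110 pc4: +16 =432
r55=110111 pc5: +32 =464
r56=111000 pc3: +8 =472
r57=111001 pc4: +16 =488
r58=111010 pc4: +16 =504
r59=111011 pc5: +32 =536
r60=111100 pc4: +16 =552
r61=111101 pc5: +32 =584
r62=111110 pc5: +32 =616
r63=111111 pc6: +64 =680
r64=1000000 pc1: +2 =682
r65=1000001 pc2: +4 =686
r66=1000010 pc2: +4 =690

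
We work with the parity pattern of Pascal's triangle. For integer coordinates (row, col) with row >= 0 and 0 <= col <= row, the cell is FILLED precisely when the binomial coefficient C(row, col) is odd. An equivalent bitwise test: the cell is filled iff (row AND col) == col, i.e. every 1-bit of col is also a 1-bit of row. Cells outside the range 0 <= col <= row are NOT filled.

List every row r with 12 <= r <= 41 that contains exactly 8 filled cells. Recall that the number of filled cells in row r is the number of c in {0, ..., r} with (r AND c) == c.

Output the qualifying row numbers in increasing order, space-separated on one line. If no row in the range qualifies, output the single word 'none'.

Row r has 2^popcount(r) filled cells, so we need popcount(r) = log2(8) = 3.
Scan r = 12..41 and keep those with exactly 3 one-bits:
r=12=1100 popcount=2 -> skip
r=13=1101 popcount=3 -> KEEP
r=14=1110 popcount=3 -> KEEP
r=15=1111 popcount=4 -> skip
r=16=10000 popcount=1 -> skip
r=17=10001 popcount=2 -> skip
r=18=10010 popcount=2 -> skip
r=19=10011 popcount=3 -> KEEP
r=20=10100 popcount=2 -> skip
r=21=10101 popcount=3 -> KEEP
r=22=10110 popcount=3 -> KEEP
r=23=10111 popcount=4 -> skip
r=24=11000 popcount=2 -> skip
r=25=11001 popcount=3 -> KEEP
r=26=11010 popcount=3 -> KEEP
r=27=11011 popcount=4 -> skip
r=28=11100 popcount=3 -> KEEP
r=29=11101 popcount=4 -> skip
r=30=11110 popcount=4 -> skip
r=31=11111 popcount=5 -> skip
r=32=100000 popcount=1 -> skip
r=33=100001 popcount=2 -> skip
r=34=100010 popcount=2 -> skip
r=35=100011 popcount=3 -> KEEP
r=36=100100 popcount=2 -> skip
r=37=100101 popcount=3 -> KEEP
r=38=100110 popcount=3 -> KEEP
r=39=100111 popcount=4 -> skip
r=40=101000 popcount=2 -> skip
r=41=101001 popcount=3 -> KEEP
Kept rows: 13 14 19 21 22 25 26 28 35 37 38 41

Answer: 13 14 19 21 22 25 26 28 35 37 38 41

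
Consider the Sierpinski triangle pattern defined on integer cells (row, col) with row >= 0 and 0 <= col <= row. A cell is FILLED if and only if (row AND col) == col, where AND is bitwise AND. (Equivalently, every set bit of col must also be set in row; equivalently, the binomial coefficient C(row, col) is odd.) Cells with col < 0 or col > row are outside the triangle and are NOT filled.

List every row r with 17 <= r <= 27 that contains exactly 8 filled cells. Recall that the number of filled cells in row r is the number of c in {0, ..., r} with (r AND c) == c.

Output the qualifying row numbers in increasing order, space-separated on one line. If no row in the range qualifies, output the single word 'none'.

Answer: 19 21 22 25 26

Derivation:
Row r has 2^popcount(r) filled cells, so we need popcount(r) = log2(8) = 3.
Scan r = 17..27 and keep those with exactly 3 one-bits:
r=17=10001 popcount=2 -> skip
r=18=10010 popcount=2 -> skip
r=19=10011 popcount=3 -> KEEP
r=20=10100 popcount=2 -> skip
r=21=10101 popcount=3 -> KEEP
r=22=10110 popcount=3 -> KEEP
r=23=10111 popcount=4 -> skip
r=24=11000 popcount=2 -> skip
r=25=11001 popcount=3 -> KEEP
r=26=11010 popcount=3 -> KEEP
r=27=11011 popcount=4 -> skip
Kept rows: 19 21 22 25 26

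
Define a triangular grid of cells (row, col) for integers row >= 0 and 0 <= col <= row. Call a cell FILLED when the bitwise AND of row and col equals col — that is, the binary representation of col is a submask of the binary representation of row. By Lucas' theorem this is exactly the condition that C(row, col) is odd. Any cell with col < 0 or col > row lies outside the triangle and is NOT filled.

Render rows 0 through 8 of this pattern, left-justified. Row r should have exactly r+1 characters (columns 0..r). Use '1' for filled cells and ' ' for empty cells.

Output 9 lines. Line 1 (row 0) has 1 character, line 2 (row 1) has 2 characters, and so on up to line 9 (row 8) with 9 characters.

r0=0: 1
r1=1: 11
r2=10: 1 1
r3=11: 1111
r4=100: 1   1
r5=101: 11  11
r6=110: 1 1 1 1
r7=111: 11111111
r8=1000: 1       1

Answer: 1
11
1 1
1111
1   1
11  11
1 1 1 1
11111111
1       1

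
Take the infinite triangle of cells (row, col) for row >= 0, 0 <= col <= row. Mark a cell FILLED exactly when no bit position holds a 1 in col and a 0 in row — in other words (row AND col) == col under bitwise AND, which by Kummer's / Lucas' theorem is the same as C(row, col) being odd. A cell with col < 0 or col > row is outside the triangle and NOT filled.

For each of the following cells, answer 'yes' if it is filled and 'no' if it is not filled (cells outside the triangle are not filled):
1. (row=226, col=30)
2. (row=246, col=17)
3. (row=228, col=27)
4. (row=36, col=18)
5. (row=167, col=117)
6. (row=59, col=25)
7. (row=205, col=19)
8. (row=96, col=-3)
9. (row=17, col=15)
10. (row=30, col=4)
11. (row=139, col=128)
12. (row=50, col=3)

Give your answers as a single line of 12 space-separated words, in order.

(226,30): row=0b11100010, col=0b11110, row AND col = 0b10 = 2; 2 != 30 -> empty
(246,17): row=0b11110110, col=0b10001, row AND col = 0b10000 = 16; 16 != 17 -> empty
(228,27): row=0b11100100, col=0b11011, row AND col = 0b0 = 0; 0 != 27 -> empty
(36,18): row=0b100100, col=0b10010, row AND col = 0b0 = 0; 0 != 18 -> empty
(167,117): row=0b10100111, col=0b1110101, row AND col = 0b100101 = 37; 37 != 117 -> empty
(59,25): row=0b111011, col=0b11001, row AND col = 0b11001 = 25; 25 == 25 -> filled
(205,19): row=0b11001101, col=0b10011, row AND col = 0b1 = 1; 1 != 19 -> empty
(96,-3): col outside [0, 96] -> not filled
(17,15): row=0b10001, col=0b1111, row AND col = 0b1 = 1; 1 != 15 -> empty
(30,4): row=0b11110, col=0b100, row AND col = 0b100 = 4; 4 == 4 -> filled
(139,128): row=0b10001011, col=0b10000000, row AND col = 0b10000000 = 128; 128 == 128 -> filled
(50,3): row=0b110010, col=0b11, row AND col = 0b10 = 2; 2 != 3 -> empty

Answer: no no no no no yes no no no yes yes no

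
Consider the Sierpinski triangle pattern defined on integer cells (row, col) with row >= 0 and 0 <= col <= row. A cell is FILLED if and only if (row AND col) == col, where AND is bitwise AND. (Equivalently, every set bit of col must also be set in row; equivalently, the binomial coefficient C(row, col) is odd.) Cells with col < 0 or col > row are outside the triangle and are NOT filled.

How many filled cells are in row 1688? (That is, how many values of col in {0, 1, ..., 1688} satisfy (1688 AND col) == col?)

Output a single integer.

1688 in binary = 11010011000
popcount(1688) = number of 1-bits in 11010011000 = 5
A col c satisfies (1688 AND c) == c iff every set bit of c is also set in 1688; each of the 5 set bits of 1688 can independently be on or off in c.
count = 2^5 = 32

Answer: 32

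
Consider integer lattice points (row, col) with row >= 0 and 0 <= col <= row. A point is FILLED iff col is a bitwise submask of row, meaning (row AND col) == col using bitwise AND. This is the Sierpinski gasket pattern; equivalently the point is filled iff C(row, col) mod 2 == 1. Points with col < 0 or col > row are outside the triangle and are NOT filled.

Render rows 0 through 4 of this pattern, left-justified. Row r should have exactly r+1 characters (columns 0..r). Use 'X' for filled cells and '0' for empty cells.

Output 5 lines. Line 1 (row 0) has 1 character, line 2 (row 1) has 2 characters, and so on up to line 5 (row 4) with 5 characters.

Answer: X
XX
X0X
XXXX
X000X

Derivation:
r0=0: X
r1=1: XX
r2=10: X0X
r3=11: XXXX
r4=100: X000X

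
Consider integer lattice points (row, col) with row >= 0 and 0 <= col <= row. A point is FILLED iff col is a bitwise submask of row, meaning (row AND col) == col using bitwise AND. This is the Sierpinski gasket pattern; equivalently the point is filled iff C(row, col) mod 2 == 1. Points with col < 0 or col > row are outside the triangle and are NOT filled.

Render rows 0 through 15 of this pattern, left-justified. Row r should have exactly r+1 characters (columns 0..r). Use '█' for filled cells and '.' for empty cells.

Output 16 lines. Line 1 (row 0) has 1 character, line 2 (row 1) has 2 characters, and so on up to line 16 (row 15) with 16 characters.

r0=0: █
r1=1: ██
r2=10: █.█
r3=11: ████
r4=100: █...█
r5=101: ██..██
r6=110: █.█.█.█
r7=111: ████████
r8=1000: █.......█
r9=1001: ██......██
r10=1010: █.█.....█.█
r11=1011: ████....████
r12=1100: █...█...█...█
r13=1101: ██..██..██..██
r14=1110: █.█.█.█.█.█.█.█
r15=1111: ████████████████

Answer: █
██
█.█
████
█...█
██..██
█.█.█.█
████████
█.......█
██......██
█.█.....█.█
████....████
█...█...█...█
██..██..██..██
█.█.█.█.█.█.█.█
████████████████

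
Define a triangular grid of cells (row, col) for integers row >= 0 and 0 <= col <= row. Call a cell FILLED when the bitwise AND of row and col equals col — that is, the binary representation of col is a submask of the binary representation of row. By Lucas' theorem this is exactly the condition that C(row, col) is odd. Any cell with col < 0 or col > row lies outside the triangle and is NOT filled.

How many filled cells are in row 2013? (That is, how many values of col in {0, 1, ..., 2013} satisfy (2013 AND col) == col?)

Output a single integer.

Answer: 512

Derivation:
2013 in binary = 11111011101
popcount(2013) = number of 1-bits in 11111011101 = 9
A col c satisfies (2013 AND c) == c iff every set bit of c is also set in 2013; each of the 9 set bits of 2013 can independently be on or off in c.
count = 2^9 = 512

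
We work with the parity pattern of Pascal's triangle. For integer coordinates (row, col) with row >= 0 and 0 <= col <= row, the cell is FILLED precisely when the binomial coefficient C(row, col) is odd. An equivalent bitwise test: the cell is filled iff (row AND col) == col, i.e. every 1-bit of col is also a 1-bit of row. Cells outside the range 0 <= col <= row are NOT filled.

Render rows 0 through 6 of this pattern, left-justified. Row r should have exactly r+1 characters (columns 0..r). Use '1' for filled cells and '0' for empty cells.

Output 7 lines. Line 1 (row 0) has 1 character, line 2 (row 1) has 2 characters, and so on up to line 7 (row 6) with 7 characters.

r0=0: 1
r1=1: 11
r2=10: 101
r3=11: 1111
r4=100: 10001
r5=101: 110011
r6=110: 1010101

Answer: 1
11
101
1111
10001
110011
1010101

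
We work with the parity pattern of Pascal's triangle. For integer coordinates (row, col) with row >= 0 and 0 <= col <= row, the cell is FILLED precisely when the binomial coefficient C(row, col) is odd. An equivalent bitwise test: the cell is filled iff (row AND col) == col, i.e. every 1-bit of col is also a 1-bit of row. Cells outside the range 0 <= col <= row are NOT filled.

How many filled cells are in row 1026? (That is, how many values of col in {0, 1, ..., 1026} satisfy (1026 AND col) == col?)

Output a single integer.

1026 in binary = 10000000010
popcount(1026) = number of 1-bits in 10000000010 = 2
A col c satisfies (1026 AND c) == c iff every set bit of c is also set in 1026; each of the 2 set bits of 1026 can independently be on or off in c.
count = 2^2 = 4

Answer: 4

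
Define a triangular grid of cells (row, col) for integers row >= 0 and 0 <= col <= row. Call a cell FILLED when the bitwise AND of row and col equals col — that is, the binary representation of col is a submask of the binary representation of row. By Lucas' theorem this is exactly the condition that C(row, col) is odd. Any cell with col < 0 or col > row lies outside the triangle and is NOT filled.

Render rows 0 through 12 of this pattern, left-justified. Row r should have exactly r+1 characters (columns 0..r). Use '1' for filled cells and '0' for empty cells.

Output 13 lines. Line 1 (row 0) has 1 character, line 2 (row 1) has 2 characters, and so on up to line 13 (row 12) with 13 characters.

r0=0: 1
r1=1: 11
r2=10: 101
r3=11: 1111
r4=100: 10001
r5=101: 110011
r6=110: 1010101
r7=111: 11111111
r8=1000: 100000001
r9=1001: 1100000011
r10=1010: 10100000101
r11=1011: 111100001111
r12=1100: 1000100010001

Answer: 1
11
101
1111
10001
110011
1010101
11111111
100000001
1100000011
10100000101
111100001111
1000100010001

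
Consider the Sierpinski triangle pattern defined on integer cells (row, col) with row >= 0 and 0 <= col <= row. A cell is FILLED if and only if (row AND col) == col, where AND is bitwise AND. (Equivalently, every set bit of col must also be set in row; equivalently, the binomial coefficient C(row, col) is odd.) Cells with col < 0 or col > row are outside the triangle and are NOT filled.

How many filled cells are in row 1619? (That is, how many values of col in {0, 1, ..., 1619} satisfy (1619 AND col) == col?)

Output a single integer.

1619 in binary = 11001010011
popcount(1619) = number of 1-bits in 11001010011 = 6
A col c satisfies (1619 AND c) == c iff every set bit of c is also set in 1619; each of the 6 set bits of 1619 can independently be on or off in c.
count = 2^6 = 64

Answer: 64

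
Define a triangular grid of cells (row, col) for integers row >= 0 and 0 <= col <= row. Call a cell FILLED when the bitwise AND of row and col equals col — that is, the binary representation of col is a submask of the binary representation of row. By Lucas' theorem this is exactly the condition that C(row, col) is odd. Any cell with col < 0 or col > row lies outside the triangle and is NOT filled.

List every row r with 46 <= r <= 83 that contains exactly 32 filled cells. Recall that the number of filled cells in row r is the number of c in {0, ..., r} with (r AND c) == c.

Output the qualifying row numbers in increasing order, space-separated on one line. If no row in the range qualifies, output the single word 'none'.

Row r has 2^popcount(r) filled cells, so we need popcount(r) = log2(32) = 5.
Scan r = 46..83 and keep those with exactly 5 one-bits:
r=46=101110 popcount=4 -> skip
r=47=101111 popcount=5 -> KEEP
r=48=110000 popcount=2 -> skip
r=49=110001 popcount=3 -> skip
r=50=110010 popcount=3 -> skip
r=51=110011 popcount=4 -> skip
r=52=110100 popcount=3 -> skip
r=53=110101 popcount=4 -> skip
r=54=110110 popcount=4 -> skip
r=55=110111 popcount=5 -> KEEP
r=56=111000 popcount=3 -> skip
r=57=111001 popcount=4 -> skip
r=58=111010 popcount=4 -> skip
r=59=111011 popcount=5 -> KEEP
r=60=111100 popcount=4 -> skip
r=61=111101 popcount=5 -> KEEP
r=62=111110 popcount=5 -> KEEP
r=63=111111 popcount=6 -> skip
r=64=1000000 popcount=1 -> skip
r=65=1000001 popcount=2 -> skip
r=66=1000010 popcount=2 -> skip
r=67=1000011 popcount=3 -> skip
r=68=1000100 popcount=2 -> skip
r=69=1000101 popcount=3 -> skip
r=70=1000110 popcount=3 -> skip
r=71=1000111 popcount=4 -> skip
r=72=1001000 popcount=2 -> skip
r=73=1001001 popcount=3 -> skip
r=74=1001010 popcount=3 -> skip
r=75=1001011 popcount=4 -> skip
r=76=1001100 popcount=3 -> skip
r=77=1001101 popcount=4 -> skip
r=78=1001110 popcount=4 -> skip
r=79=1001111 popcount=5 -> KEEP
r=80=1010000 popcount=2 -> skip
r=81=1010001 popcount=3 -> skip
r=82=1010010 popcount=3 -> skip
r=83=1010011 popcount=4 -> skip
Kept rows: 47 55 59 61 62 79

Answer: 47 55 59 61 62 79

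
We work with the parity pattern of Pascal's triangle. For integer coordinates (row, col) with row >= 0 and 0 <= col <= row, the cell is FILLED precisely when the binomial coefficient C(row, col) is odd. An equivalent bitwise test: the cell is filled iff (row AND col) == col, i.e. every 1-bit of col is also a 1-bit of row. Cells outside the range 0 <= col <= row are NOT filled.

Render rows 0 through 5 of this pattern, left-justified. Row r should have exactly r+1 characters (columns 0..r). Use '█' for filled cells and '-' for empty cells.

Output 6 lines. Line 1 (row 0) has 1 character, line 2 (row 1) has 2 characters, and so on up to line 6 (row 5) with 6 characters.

Answer: █
██
█-█
████
█---█
██--██

Derivation:
r0=0: █
r1=1: ██
r2=10: █-█
r3=11: ████
r4=100: █---█
r5=101: ██--██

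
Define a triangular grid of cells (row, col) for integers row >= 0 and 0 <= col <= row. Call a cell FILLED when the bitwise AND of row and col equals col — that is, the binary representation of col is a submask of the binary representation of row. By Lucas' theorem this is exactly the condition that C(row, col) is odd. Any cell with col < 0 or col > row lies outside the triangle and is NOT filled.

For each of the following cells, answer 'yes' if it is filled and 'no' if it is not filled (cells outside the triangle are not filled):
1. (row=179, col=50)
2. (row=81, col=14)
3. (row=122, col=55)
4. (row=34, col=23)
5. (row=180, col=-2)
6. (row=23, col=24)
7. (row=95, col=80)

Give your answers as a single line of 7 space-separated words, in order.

(179,50): row=0b10110011, col=0b110010, row AND col = 0b110010 = 50; 50 == 50 -> filled
(81,14): row=0b1010001, col=0b1110, row AND col = 0b0 = 0; 0 != 14 -> empty
(122,55): row=0b1111010, col=0b110111, row AND col = 0b110010 = 50; 50 != 55 -> empty
(34,23): row=0b100010, col=0b10111, row AND col = 0b10 = 2; 2 != 23 -> empty
(180,-2): col outside [0, 180] -> not filled
(23,24): col outside [0, 23] -> not filled
(95,80): row=0b1011111, col=0b1010000, row AND col = 0b1010000 = 80; 80 == 80 -> filled

Answer: yes no no no no no yes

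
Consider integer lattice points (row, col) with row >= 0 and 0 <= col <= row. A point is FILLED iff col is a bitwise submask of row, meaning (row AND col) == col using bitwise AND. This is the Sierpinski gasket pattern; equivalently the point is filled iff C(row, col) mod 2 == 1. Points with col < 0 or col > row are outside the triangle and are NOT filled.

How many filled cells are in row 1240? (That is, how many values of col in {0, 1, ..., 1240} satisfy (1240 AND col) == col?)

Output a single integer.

1240 in binary = 10011011000
popcount(1240) = number of 1-bits in 10011011000 = 5
A col c satisfies (1240 AND c) == c iff every set bit of c is also set in 1240; each of the 5 set bits of 1240 can independently be on or off in c.
count = 2^5 = 32

Answer: 32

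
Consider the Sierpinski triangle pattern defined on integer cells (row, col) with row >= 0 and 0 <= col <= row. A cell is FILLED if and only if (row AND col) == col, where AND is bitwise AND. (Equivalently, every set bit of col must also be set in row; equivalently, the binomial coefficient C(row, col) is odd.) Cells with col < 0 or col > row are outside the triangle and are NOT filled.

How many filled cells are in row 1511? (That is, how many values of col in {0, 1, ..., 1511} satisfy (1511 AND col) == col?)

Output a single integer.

1511 in binary = 10111100111
popcount(1511) = number of 1-bits in 10111100111 = 8
A col c satisfies (1511 AND c) == c iff every set bit of c is also set in 1511; each of the 8 set bits of 1511 can independently be on or off in c.
count = 2^8 = 256

Answer: 256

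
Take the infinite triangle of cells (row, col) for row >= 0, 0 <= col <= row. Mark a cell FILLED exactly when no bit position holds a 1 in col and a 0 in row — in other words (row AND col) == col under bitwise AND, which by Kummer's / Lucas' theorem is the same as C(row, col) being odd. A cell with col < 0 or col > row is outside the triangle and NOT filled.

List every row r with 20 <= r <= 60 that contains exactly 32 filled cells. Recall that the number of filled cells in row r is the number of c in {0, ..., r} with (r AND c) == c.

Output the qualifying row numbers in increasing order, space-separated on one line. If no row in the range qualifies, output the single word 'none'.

Row r has 2^popcount(r) filled cells, so we need popcount(r) = log2(32) = 5.
Scan r = 20..60 and keep those with exactly 5 one-bits:
r=20=10100 popcount=2 -> skip
r=21=10101 popcount=3 -> skip
r=22=10110 popcount=3 -> skip
r=23=10111 popcount=4 -> skip
r=24=11000 popcount=2 -> skip
r=25=11001 popcount=3 -> skip
r=26=11010 popcount=3 -> skip
r=27=11011 popcount=4 -> skip
r=28=11100 popcount=3 -> skip
r=29=11101 popcount=4 -> skip
r=30=11110 popcount=4 -> skip
r=31=11111 popcount=5 -> KEEP
r=32=100000 popcount=1 -> skip
r=33=100001 popcount=2 -> skip
r=34=100010 popcount=2 -> skip
r=35=100011 popcount=3 -> skip
r=36=100100 popcount=2 -> skip
r=37=100101 popcount=3 -> skip
r=38=100110 popcount=3 -> skip
r=39=100111 popcount=4 -> skip
r=40=101000 popcount=2 -> skip
r=41=101001 popcount=3 -> skip
r=42=101010 popcount=3 -> skip
r=43=101011 popcount=4 -> skip
r=44=101100 popcount=3 -> skip
r=45=101101 popcount=4 -> skip
r=46=101110 popcount=4 -> skip
r=47=101111 popcount=5 -> KEEP
r=48=110000 popcount=2 -> skip
r=49=110001 popcount=3 -> skip
r=50=110010 popcount=3 -> skip
r=51=110011 popcount=4 -> skip
r=52=110100 popcount=3 -> skip
r=53=110101 popcount=4 -> skip
r=54=110110 popcount=4 -> skip
r=55=110111 popcount=5 -> KEEP
r=56=111000 popcount=3 -> skip
r=57=111001 popcount=4 -> skip
r=58=111010 popcount=4 -> skip
r=59=111011 popcount=5 -> KEEP
r=60=111100 popcount=4 -> skip
Kept rows: 31 47 55 59

Answer: 31 47 55 59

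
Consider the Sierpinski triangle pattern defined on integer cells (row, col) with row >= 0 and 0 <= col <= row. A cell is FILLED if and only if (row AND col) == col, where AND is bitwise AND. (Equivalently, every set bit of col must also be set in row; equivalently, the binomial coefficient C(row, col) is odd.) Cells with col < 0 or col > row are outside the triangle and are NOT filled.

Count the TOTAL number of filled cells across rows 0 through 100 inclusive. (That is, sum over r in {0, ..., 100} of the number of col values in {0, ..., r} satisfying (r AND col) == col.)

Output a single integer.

Answer: 1259

Derivation:
r0=0 pc0: +1 =1
r1=1 pc1: +2 =3
r2=10 pc1: +2 =5
r3=11 pc2: +4 =9
r4=100 pc1: +2 =11
r5=101 pc2: +4 =15
r6=110 pc2: +4 =19
r7=111 pc3: +8 =27
r8=1000 pc1: +2 =29
r9=1001 pc2: +4 =33
r10=1010 pc2: +4 =37
r11=1011 pc3: +8 =45
r12=1100 pc2: +4 =49
r13=1101 pc3: +8 =57
r14=1110 pc3: +8 =65
r15=1111 pc4: +16 =81
r16=10000 pc1: +2 =83
r17=10001 pc2: +4 =87
r18=10010 pc2: +4 =91
r19=10011 pc3: +8 =99
r20=10100 pc2: +4 =103
r21=10101 pc3: +8 =111
r22=10110 pc3: +8 =119
r23=10111 pc4: +16 =135
r24=11000 pc2: +4 =139
r25=11001 pc3: +8 =147
r26=11010 pc3: +8 =155
r27=11011 pc4: +16 =171
r28=11100 pc3: +8 =179
r29=11101 pc4: +16 =195
r30=11110 pc4: +16 =211
r31=11111 pc5: +32 =243
r32=100000 pc1: +2 =245
r33=100001 pc2: +4 =249
r34=100010 pc2: +4 =253
r35=100011 pc3: +8 =261
r36=100100 pc2: +4 =265
r37=100101 pc3: +8 =273
r38=100110 pc3: +8 =281
r39=100111 pc4: +16 =297
r40=101000 pc2: +4 =301
r41=101001 pc3: +8 =309
r42=101010 pc3: +8 =317
r43=101011 pc4: +16 =333
r44=101100 pc3: +8 =341
r45=101101 pc4: +16 =357
r46=101110 pc4: +16 =373
r47=101111 pc5: +32 =405
r48=110000 pc2: +4 =409
r49=110001 pc3: +8 =417
r50=110010 pc3: +8 =425
r51=110011 pc4: +16 =441
r52=110100 pc3: +8 =449
r53=110101 pc4: +16 =465
r54=110110 pc4: +16 =481
r55=110111 pc5: +32 =513
r56=111000 pc3: +8 =521
r57=111001 pc4: +16 =537
r58=111010 pc4: +16 =553
r59=111011 pc5: +32 =585
r60=111100 pc4: +16 =601
r61=111101 pc5: +32 =633
r62=111110 pc5: +32 =665
r63=111111 pc6: +64 =729
r64=1000000 pc1: +2 =731
r65=1000001 pc2: +4 =735
r66=1000010 pc2: +4 =739
r67=1000011 pc3: +8 =747
r68=1000100 pc2: +4 =751
r69=1000101 pc3: +8 =759
r70=1000110 pc3: +8 =767
r71=1000111 pc4: +16 =783
r72=1001000 pc2: +4 =787
r73=1001001 pc3: +8 =795
r74=1001010 pc3: +8 =803
r75=1001011 pc4: +16 =819
r76=1001100 pc3: +8 =827
r77=1001101 pc4: +16 =843
r78=1001110 pc4: +16 =859
r79=1001111 pc5: +32 =891
r80=1010000 pc2: +4 =895
r81=1010001 pc3: +8 =903
r82=1010010 pc3: +8 =911
r83=1010011 pc4: +16 =927
r84=1010100 pc3: +8 =935
r85=1010101 pc4: +16 =951
r86=1010110 pc4: +16 =967
r87=1010111 pc5: +32 =999
r88=1011000 pc3: +8 =1007
r89=1011001 pc4: +16 =1023
r90=1011010 pc4: +16 =1039
r91=1011011 pc5: +32 =1071
r92=1011100 pc4: +16 =1087
r93=1011101 pc5: +32 =1119
r94=1011110 pc5: +32 =1151
r95=1011111 pc6: +64 =1215
r96=1100000 pc2: +4 =1219
r97=1100001 pc3: +8 =1227
r98=1100010 pc3: +8 =1235
r99=1100011 pc4: +16 =1251
r100=1100100 pc3: +8 =1259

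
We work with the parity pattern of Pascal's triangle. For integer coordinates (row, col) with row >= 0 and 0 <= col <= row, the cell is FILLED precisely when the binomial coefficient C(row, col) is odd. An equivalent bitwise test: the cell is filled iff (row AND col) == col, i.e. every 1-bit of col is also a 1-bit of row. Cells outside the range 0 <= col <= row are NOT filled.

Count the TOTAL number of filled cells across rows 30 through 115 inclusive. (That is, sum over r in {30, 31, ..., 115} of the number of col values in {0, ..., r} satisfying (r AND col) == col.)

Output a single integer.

Answer: 1416

Derivation:
r30=11110 pc4: +16 =16
r31=11111 pc5: +32 =48
r32=100000 pc1: +2 =50
r33=100001 pc2: +4 =54
r34=100010 pc2: +4 =58
r35=100011 pc3: +8 =66
r36=100100 pc2: +4 =70
r37=100101 pc3: +8 =78
r38=100110 pc3: +8 =86
r39=100111 pc4: +16 =102
r40=101000 pc2: +4 =106
r41=101001 pc3: +8 =114
r42=101010 pc3: +8 =122
r43=101011 pc4: +16 =138
r44=101100 pc3: +8 =146
r45=101101 pc4: +16 =162
r46=101110 pc4: +16 =178
r47=101111 pc5: +32 =210
r48=110000 pc2: +4 =214
r49=110001 pc3: +8 =222
r50=110010 pc3: +8 =230
r51=110011 pc4: +16 =246
r52=110100 pc3: +8 =254
r53=110101 pc4: +16 =270
r54=110110 pc4: +16 =286
r55=110111 pc5: +32 =318
r56=111000 pc3: +8 =326
r57=111001 pc4: +16 =342
r58=111010 pc4: +16 =358
r59=111011 pc5: +32 =390
r60=111100 pc4: +16 =406
r61=111101 pc5: +32 =438
r62=111110 pc5: +32 =470
r63=111111 pc6: +64 =534
r64=1000000 pc1: +2 =536
r65=1000001 pc2: +4 =540
r66=1000010 pc2: +4 =544
r67=1000011 pc3: +8 =552
r68=1000100 pc2: +4 =556
r69=1000101 pc3: +8 =564
r70=1000110 pc3: +8 =572
r71=1000111 pc4: +16 =588
r72=1001000 pc2: +4 =592
r73=1001001 pc3: +8 =600
r74=1001010 pc3: +8 =608
r75=1001011 pc4: +16 =624
r76=1001100 pc3: +8 =632
r77=1001101 pc4: +16 =648
r78=1001110 pc4: +16 =664
r79=1001111 pc5: +32 =696
r80=1010000 pc2: +4 =700
r81=1010001 pc3: +8 =708
r82=1010010 pc3: +8 =716
r83=1010011 pc4: +16 =732
r84=1010100 pc3: +8 =740
r85=1010101 pc4: +16 =756
r86=1010110 pc4: +16 =772
r87=1010111 pc5: +32 =804
r88=1011000 pc3: +8 =812
r89=1011001 pc4: +16 =828
r90=1011010 pc4: +16 =844
r91=1011011 pc5: +32 =876
r92=1011100 pc4: +16 =892
r93=1011101 pc5: +32 =924
r94=1011110 pc5: +32 =956
r95=1011111 pc6: +64 =1020
r96=1100000 pc2: +4 =1024
r97=1100001 pc3: +8 =1032
r98=1100010 pc3: +8 =1040
r99=1100011 pc4: +16 =1056
r100=1100100 pc3: +8 =1064
r101=1100101 pc4: +16 =1080
r102=1100110 pc4: +16 =1096
r103=1100111 pc5: +32 =1128
r104=1101000 pc3: +8 =1136
r105=1101001 pc4: +16 =1152
r106=1101010 pc4: +16 =1168
r107=1101011 pc5: +32 =1200
r108=1101100 pc4: +16 =1216
r109=1101101 pc5: +32 =1248
r110=1101110 pc5: +32 =1280
r111=1101111 pc6: +64 =1344
r112=1110000 pc3: +8 =1352
r113=1110001 pc4: +16 =1368
r114=1110010 pc4: +16 =1384
r115=1110011 pc5: +32 =1416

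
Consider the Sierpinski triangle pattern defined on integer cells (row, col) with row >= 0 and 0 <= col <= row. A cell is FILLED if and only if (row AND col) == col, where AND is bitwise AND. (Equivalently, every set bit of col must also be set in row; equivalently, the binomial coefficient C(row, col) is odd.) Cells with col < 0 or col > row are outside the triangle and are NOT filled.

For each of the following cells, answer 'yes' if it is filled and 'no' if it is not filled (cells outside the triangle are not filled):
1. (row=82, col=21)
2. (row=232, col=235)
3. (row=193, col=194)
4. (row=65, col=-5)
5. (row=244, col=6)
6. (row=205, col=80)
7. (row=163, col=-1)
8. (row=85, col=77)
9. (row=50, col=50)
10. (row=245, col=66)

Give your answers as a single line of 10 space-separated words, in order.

(82,21): row=0b1010010, col=0b10101, row AND col = 0b10000 = 16; 16 != 21 -> empty
(232,235): col outside [0, 232] -> not filled
(193,194): col outside [0, 193] -> not filled
(65,-5): col outside [0, 65] -> not filled
(244,6): row=0b11110100, col=0b110, row AND col = 0b100 = 4; 4 != 6 -> empty
(205,80): row=0b11001101, col=0b1010000, row AND col = 0b1000000 = 64; 64 != 80 -> empty
(163,-1): col outside [0, 163] -> not filled
(85,77): row=0b1010101, col=0b1001101, row AND col = 0b1000101 = 69; 69 != 77 -> empty
(50,50): row=0b110010, col=0b110010, row AND col = 0b110010 = 50; 50 == 50 -> filled
(245,66): row=0b11110101, col=0b1000010, row AND col = 0b1000000 = 64; 64 != 66 -> empty

Answer: no no no no no no no no yes no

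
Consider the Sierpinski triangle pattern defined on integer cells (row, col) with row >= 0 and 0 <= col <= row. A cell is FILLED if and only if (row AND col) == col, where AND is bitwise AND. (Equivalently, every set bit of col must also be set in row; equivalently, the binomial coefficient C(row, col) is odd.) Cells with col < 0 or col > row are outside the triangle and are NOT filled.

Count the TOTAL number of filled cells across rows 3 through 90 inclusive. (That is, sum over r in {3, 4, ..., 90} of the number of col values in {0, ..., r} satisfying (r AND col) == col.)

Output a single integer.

Answer: 1034

Derivation:
r3=11 pc2: +4 =4
r4=100 pc1: +2 =6
r5=101 pc2: +4 =10
r6=110 pc2: +4 =14
r7=111 pc3: +8 =22
r8=1000 pc1: +2 =24
r9=1001 pc2: +4 =28
r10=1010 pc2: +4 =32
r11=1011 pc3: +8 =40
r12=1100 pc2: +4 =44
r13=1101 pc3: +8 =52
r14=1110 pc3: +8 =60
r15=1111 pc4: +16 =76
r16=10000 pc1: +2 =78
r17=10001 pc2: +4 =82
r18=10010 pc2: +4 =86
r19=10011 pc3: +8 =94
r20=10100 pc2: +4 =98
r21=10101 pc3: +8 =106
r22=10110 pc3: +8 =114
r23=10111 pc4: +16 =130
r24=11000 pc2: +4 =134
r25=11001 pc3: +8 =142
r26=11010 pc3: +8 =150
r27=11011 pc4: +16 =166
r28=11100 pc3: +8 =174
r29=11101 pc4: +16 =190
r30=11110 pc4: +16 =206
r31=11111 pc5: +32 =238
r32=100000 pc1: +2 =240
r33=100001 pc2: +4 =244
r34=100010 pc2: +4 =248
r35=100011 pc3: +8 =256
r36=100100 pc2: +4 =260
r37=100101 pc3: +8 =268
r38=100110 pc3: +8 =276
r39=100111 pc4: +16 =292
r40=101000 pc2: +4 =296
r41=101001 pc3: +8 =304
r42=101010 pc3: +8 =312
r43=101011 pc4: +16 =328
r44=101100 pc3: +8 =336
r45=101101 pc4: +16 =352
r46=101110 pc4: +16 =368
r47=101111 pc5: +32 =400
r48=110000 pc2: +4 =404
r49=110001 pc3: +8 =412
r50=110010 pc3: +8 =420
r51=110011 pc4: +16 =436
r52=110100 pc3: +8 =444
r53=110101 pc4: +16 =460
r54=110110 pc4: +16 =476
r55=110111 pc5: +32 =508
r56=111000 pc3: +8 =516
r57=111001 pc4: +16 =532
r58=111010 pc4: +16 =548
r59=111011 pc5: +32 =580
r60=111100 pc4: +16 =596
r61=111101 pc5: +32 =628
r62=111110 pc5: +32 =660
r63=111111 pc6: +64 =724
r64=1000000 pc1: +2 =726
r65=1000001 pc2: +4 =730
r66=1000010 pc2: +4 =734
r67=1000011 pc3: +8 =742
r68=1000100 pc2: +4 =746
r69=1000101 pc3: +8 =754
r70=1000110 pc3: +8 =762
r71=1000111 pc4: +16 =778
r72=1001000 pc2: +4 =782
r73=1001001 pc3: +8 =790
r74=1001010 pc3: +8 =798
r75=1001011 pc4: +16 =814
r76=1001100 pc3: +8 =822
r77=1001101 pc4: +16 =838
r78=1001110 pc4: +16 =854
r79=1001111 pc5: +32 =886
r80=1010000 pc2: +4 =890
r81=1010001 pc3: +8 =898
r82=1010010 pc3: +8 =906
r83=1010011 pc4: +16 =922
r84=1010100 pc3: +8 =930
r85=1010101 pc4: +16 =946
r86=1010110 pc4: +16 =962
r87=1010111 pc5: +32 =994
r88=1011000 pc3: +8 =1002
r89=1011001 pc4: +16 =1018
r90=1011010 pc4: +16 =1034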